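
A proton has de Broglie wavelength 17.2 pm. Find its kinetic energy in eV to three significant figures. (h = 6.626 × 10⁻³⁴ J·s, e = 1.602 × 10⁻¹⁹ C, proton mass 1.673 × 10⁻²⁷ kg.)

KE = 2.77 eV

p = h/λ = 6.626 × 10⁻³⁴ / 1.720 × 10⁻¹¹ = 3.852 × 10⁻²³ kg·m/s.
KE = p²/(2m) = (3.852 × 10⁻²³)² / (2 × 1.673 × 10⁻²⁷) = 4.435 × 10⁻¹⁹ J = 2.77 eV.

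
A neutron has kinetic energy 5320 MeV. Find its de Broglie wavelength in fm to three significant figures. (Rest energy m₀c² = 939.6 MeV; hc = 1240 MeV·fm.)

Total energy E = KE + m₀c² = 5320 + 939.6 = 6259.6 MeV.
(pc)² = E² − (m₀c²)² = (6259.6)² − (939.6)² = 3.830 × 10⁷ MeV², so pc = 6189 MeV.
λ = hc/(pc) = 1240 MeV·fm / 6189 MeV = 0.200 fm.

λ = 0.200 fm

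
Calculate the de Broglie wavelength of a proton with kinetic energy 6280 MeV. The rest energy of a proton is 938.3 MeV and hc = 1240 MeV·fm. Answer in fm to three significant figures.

Total energy E = KE + m₀c² = 6280 + 938.3 = 7218.3 MeV.
(pc)² = E² − (m₀c²)² = (7218.3)² − (938.3)² = 5.122 × 10⁷ MeV², so pc = 7157 MeV.
λ = hc/(pc) = 1240 MeV·fm / 7157 MeV = 0.173 fm.

λ = 0.173 fm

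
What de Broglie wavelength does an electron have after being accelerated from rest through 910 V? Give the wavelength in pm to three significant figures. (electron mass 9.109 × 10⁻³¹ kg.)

KE = eV = 1.602 × 10⁻¹⁹ × 910.0 = 1.458 × 10⁻¹⁶ J.
p = √(2mKE) = √(2 × 9.109 × 10⁻³¹ × 1.458 × 10⁻¹⁶) = 1.630 × 10⁻²³ kg·m/s.
λ = h/p = 6.626 × 10⁻³⁴ / 1.630 × 10⁻²³ = 4.07 × 10⁻¹¹ m = 40.7 pm.

λ = 40.7 pm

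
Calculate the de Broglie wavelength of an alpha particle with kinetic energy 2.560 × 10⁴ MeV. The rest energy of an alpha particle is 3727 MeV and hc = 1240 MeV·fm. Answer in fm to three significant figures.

Total energy E = KE + m₀c² = 2.560 × 10⁴ + 3727 = 29327 MeV.
(pc)² = E² − (m₀c²)² = (29327)² − (3727)² = 8.462 × 10⁸ MeV², so pc = 2.909 × 10⁴ MeV.
λ = hc/(pc) = 1240 MeV·fm / 2.909 × 10⁴ MeV = 0.0426 fm.

λ = 0.0426 fm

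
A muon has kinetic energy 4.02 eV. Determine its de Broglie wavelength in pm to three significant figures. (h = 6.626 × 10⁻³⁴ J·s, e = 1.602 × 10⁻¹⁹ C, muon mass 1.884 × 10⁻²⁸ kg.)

λ = 42.5 pm

KE = 4.02 eV = 6.440 × 10⁻¹⁹ J.
p = √(2mKE) = √(2 × 1.884 × 10⁻²⁸ × 6.440 × 10⁻¹⁹) = 1.558 × 10⁻²³ kg·m/s.
λ = h/p = 6.626 × 10⁻³⁴ / 1.558 × 10⁻²³ = 4.25 × 10⁻¹¹ m = 42.5 pm.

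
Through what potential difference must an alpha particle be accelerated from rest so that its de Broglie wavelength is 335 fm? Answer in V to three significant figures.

p = h/λ = 6.626 × 10⁻³⁴ / 3.350 × 10⁻¹³ = 1.978 × 10⁻²¹ kg·m/s.
KE = p²/(2m) = 2.944 × 10⁻¹⁶ J.
V = KE/2e = 2.944 × 10⁻¹⁶ / (2 × 1.602 × 10⁻¹⁹) = 919 V.

V = 919 V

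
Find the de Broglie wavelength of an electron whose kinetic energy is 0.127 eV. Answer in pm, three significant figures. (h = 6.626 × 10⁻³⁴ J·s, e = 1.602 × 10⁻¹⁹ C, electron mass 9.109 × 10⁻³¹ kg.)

λ = 3440 pm

KE = 0.127 eV = 2.035 × 10⁻²⁰ J.
p = √(2mKE) = √(2 × 9.109 × 10⁻³¹ × 2.035 × 10⁻²⁰) = 1.925 × 10⁻²⁵ kg·m/s.
λ = h/p = 6.626 × 10⁻³⁴ / 1.925 × 10⁻²⁵ = 3.44 × 10⁻⁹ m = 3440 pm.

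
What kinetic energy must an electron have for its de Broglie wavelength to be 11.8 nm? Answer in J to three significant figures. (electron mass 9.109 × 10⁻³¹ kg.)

KE = 1.73 × 10⁻²¹ J

p = h/λ = 6.626 × 10⁻³⁴ / 1.180 × 10⁻⁸ = 5.615 × 10⁻²⁶ kg·m/s.
KE = p²/(2m) = (5.615 × 10⁻²⁶)² / (2 × 9.109 × 10⁻³¹) = 1.731 × 10⁻²¹ J = 1.73 × 10⁻²¹ J.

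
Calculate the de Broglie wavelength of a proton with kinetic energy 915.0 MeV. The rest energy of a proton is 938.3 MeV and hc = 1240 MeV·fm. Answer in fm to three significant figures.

λ = 0.776 fm

Total energy E = KE + m₀c² = 915.0 + 938.3 = 1853.3 MeV.
(pc)² = E² − (m₀c²)² = (1853.3)² − (938.3)² = 2.554 × 10⁶ MeV², so pc = 1598 MeV.
λ = hc/(pc) = 1240 MeV·fm / 1598 MeV = 0.776 fm.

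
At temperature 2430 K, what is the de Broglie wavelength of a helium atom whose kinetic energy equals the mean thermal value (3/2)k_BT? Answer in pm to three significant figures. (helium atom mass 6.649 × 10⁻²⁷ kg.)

λ = 25.6 pm

KE = (3/2)k_BT = 1.5 × 1.381 × 10⁻²³ × 2430 = 5.034 × 10⁻²⁰ J.
p = √(2mKE) = √(2 × 6.649 × 10⁻²⁷ × 5.034 × 10⁻²⁰) = 2.587 × 10⁻²³ kg·m/s.
λ = h/p = 2.56 × 10⁻¹¹ m = 25.6 pm.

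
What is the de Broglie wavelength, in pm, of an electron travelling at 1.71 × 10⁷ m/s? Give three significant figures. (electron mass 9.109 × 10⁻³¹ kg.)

p = mv = 9.109 × 10⁻³¹ × 1.71 × 10⁷ = 1.558 × 10⁻²³ kg·m/s.
λ = h/p = 6.626 × 10⁻³⁴ / 1.558 × 10⁻²³ = 4.25 × 10⁻¹¹ m = 42.5 pm.

λ = 42.5 pm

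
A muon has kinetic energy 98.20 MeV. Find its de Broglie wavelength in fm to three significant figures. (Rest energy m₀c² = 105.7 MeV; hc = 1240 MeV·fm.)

Total energy E = KE + m₀c² = 98.20 + 105.7 = 203.90 MeV.
(pc)² = E² − (m₀c²)² = (203.90)² − (105.7)² = 3.040 × 10⁴ MeV², so pc = 174.4 MeV.
λ = hc/(pc) = 1240 MeV·fm / 174.4 MeV = 7.11 fm.

λ = 7.11 fm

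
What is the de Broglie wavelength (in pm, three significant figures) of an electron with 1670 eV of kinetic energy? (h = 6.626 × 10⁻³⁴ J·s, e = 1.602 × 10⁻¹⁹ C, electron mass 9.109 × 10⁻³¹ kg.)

KE = 1670 eV = 2.675 × 10⁻¹⁶ J.
p = √(2mKE) = √(2 × 9.109 × 10⁻³¹ × 2.675 × 10⁻¹⁶) = 2.208 × 10⁻²³ kg·m/s.
λ = h/p = 6.626 × 10⁻³⁴ / 2.208 × 10⁻²³ = 3.00 × 10⁻¹¹ m = 30.0 pm.

λ = 30.0 pm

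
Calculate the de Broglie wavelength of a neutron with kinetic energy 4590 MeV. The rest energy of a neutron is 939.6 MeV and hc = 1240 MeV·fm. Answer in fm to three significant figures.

λ = 0.228 fm

Total energy E = KE + m₀c² = 4590 + 939.6 = 5529.6 MeV.
(pc)² = E² − (m₀c²)² = (5529.6)² − (939.6)² = 2.969 × 10⁷ MeV², so pc = 5449 MeV.
λ = hc/(pc) = 1240 MeV·fm / 5449 MeV = 0.228 fm.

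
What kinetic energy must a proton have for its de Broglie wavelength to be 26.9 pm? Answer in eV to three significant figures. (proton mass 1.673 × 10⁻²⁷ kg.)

p = h/λ = 6.626 × 10⁻³⁴ / 2.690 × 10⁻¹¹ = 2.463 × 10⁻²³ kg·m/s.
KE = p²/(2m) = (2.463 × 10⁻²³)² / (2 × 1.673 × 10⁻²⁷) = 1.813 × 10⁻¹⁹ J = 1.13 eV.

KE = 1.13 eV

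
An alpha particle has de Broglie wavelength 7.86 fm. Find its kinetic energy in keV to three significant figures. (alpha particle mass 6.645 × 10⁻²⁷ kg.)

KE = 3340 keV

p = h/λ = 6.626 × 10⁻³⁴ / 7.860 × 10⁻¹⁵ = 8.430 × 10⁻²⁰ kg·m/s.
KE = p²/(2m) = (8.430 × 10⁻²⁰)² / (2 × 6.645 × 10⁻²⁷) = 5.347 × 10⁻¹³ J = 3340 keV.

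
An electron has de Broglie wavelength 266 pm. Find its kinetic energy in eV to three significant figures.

KE = 21.3 eV

p = h/λ = 6.626 × 10⁻³⁴ / 2.660 × 10⁻¹⁰ = 2.491 × 10⁻²⁴ kg·m/s.
KE = p²/(2m) = (2.491 × 10⁻²⁴)² / (2 × 9.109 × 10⁻³¹) = 3.406 × 10⁻¹⁸ J = 21.3 eV.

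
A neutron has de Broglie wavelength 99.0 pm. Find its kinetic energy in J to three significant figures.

KE = 1.34 × 10⁻²⁰ J

p = h/λ = 6.626 × 10⁻³⁴ / 9.900 × 10⁻¹¹ = 6.693 × 10⁻²⁴ kg·m/s.
KE = p²/(2m) = (6.693 × 10⁻²⁴)² / (2 × 1.675 × 10⁻²⁷) = 1.337 × 10⁻²⁰ J = 1.34 × 10⁻²⁰ J.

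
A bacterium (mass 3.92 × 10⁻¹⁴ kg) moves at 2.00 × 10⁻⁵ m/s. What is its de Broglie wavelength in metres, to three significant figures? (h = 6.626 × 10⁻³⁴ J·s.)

p = mv = 3.92 × 10⁻¹⁴ × 2.00 × 10⁻⁵ = 7.840 × 10⁻¹⁹ kg·m/s.
λ = h/p = 6.626 × 10⁻³⁴ / 7.840 × 10⁻¹⁹ = 8.45 × 10⁻¹⁶ m.

λ = 8.45 × 10⁻¹⁶ m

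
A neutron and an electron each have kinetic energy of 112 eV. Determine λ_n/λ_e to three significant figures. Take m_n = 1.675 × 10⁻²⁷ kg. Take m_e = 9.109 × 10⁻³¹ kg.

λ_n/λ_e = 0.0233

At fixed KE, p = √(2mKE) so λ = h/p ∝ 1/√m.
λ_n/λ_e = √(m_e/m_n) = √(9.109 × 10⁻³¹/1.675 × 10⁻²⁷) = √(5.438 × 10⁻⁴) = 0.0233.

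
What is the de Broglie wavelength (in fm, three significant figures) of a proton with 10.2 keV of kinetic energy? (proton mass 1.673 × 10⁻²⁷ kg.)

λ = 283 fm

KE = 10.2 keV = 1.634 × 10⁻¹⁵ J.
p = √(2mKE) = √(2 × 1.673 × 10⁻²⁷ × 1.634 × 10⁻¹⁵) = 2.338 × 10⁻²¹ kg·m/s.
λ = h/p = 6.626 × 10⁻³⁴ / 2.338 × 10⁻²¹ = 2.83 × 10⁻¹³ m = 283 fm.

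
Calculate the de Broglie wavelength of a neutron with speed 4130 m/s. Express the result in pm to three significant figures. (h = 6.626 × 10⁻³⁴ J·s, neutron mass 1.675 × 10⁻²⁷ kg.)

λ = 95.8 pm

p = mv = 1.675 × 10⁻²⁷ × 4130 = 6.918 × 10⁻²⁴ kg·m/s.
λ = h/p = 6.626 × 10⁻³⁴ / 6.918 × 10⁻²⁴ = 9.58 × 10⁻¹¹ m = 95.8 pm.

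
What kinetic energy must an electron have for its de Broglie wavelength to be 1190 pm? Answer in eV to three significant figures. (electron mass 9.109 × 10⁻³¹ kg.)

p = h/λ = 6.626 × 10⁻³⁴ / 1.190 × 10⁻⁹ = 5.568 × 10⁻²⁵ kg·m/s.
KE = p²/(2m) = (5.568 × 10⁻²⁵)² / (2 × 9.109 × 10⁻³¹) = 1.702 × 10⁻¹⁹ J = 1.06 eV.

KE = 1.06 eV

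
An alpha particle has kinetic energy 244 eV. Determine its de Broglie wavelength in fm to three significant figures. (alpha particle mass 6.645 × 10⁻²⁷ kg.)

KE = 244 eV = 3.909 × 10⁻¹⁷ J.
p = √(2mKE) = √(2 × 6.645 × 10⁻²⁷ × 3.909 × 10⁻¹⁷) = 7.208 × 10⁻²² kg·m/s.
λ = h/p = 6.626 × 10⁻³⁴ / 7.208 × 10⁻²² = 9.19 × 10⁻¹³ m = 919 fm.

λ = 919 fm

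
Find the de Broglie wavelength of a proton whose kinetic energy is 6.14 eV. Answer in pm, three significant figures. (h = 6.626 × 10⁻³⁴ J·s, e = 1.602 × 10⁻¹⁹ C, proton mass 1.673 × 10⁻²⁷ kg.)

λ = 11.5 pm

KE = 6.14 eV = 9.836 × 10⁻¹⁹ J.
p = √(2mKE) = √(2 × 1.673 × 10⁻²⁷ × 9.836 × 10⁻¹⁹) = 5.737 × 10⁻²³ kg·m/s.
λ = h/p = 6.626 × 10⁻³⁴ / 5.737 × 10⁻²³ = 1.15 × 10⁻¹¹ m = 11.5 pm.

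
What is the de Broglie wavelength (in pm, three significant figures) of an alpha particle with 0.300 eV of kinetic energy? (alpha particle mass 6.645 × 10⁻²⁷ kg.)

KE = 0.300 eV = 4.806 × 10⁻²⁰ J.
p = √(2mKE) = √(2 × 6.645 × 10⁻²⁷ × 4.806 × 10⁻²⁰) = 2.527 × 10⁻²³ kg·m/s.
λ = h/p = 6.626 × 10⁻³⁴ / 2.527 × 10⁻²³ = 2.62 × 10⁻¹¹ m = 26.2 pm.

λ = 26.2 pm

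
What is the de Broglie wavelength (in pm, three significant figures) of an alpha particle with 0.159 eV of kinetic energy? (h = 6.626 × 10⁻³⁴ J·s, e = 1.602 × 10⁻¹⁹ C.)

KE = 0.159 eV = 2.547 × 10⁻²⁰ J.
p = √(2mKE) = √(2 × 6.645 × 10⁻²⁷ × 2.547 × 10⁻²⁰) = 1.840 × 10⁻²³ kg·m/s.
λ = h/p = 6.626 × 10⁻³⁴ / 1.840 × 10⁻²³ = 3.60 × 10⁻¹¹ m = 36.0 pm.

λ = 36.0 pm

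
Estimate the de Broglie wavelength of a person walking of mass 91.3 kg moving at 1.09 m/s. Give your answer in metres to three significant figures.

p = mv = 91.3 × 1.09 = 9.952 × 10¹ kg·m/s.
λ = h/p = 6.626 × 10⁻³⁴ / 9.952 × 10¹ = 6.66 × 10⁻³⁶ m.

λ = 6.66 × 10⁻³⁶ m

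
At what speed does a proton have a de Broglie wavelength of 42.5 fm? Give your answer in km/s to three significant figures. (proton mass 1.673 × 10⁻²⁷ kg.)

v = 9320 km/s

p = h/λ = 6.626 × 10⁻³⁴ / 4.250 × 10⁻¹⁴ = 1.559 × 10⁻²⁰ kg·m/s.
v = p/m = 1.559 × 10⁻²⁰ / 1.673 × 10⁻²⁷ = 9.32 × 10⁶ m/s = 9320 km/s.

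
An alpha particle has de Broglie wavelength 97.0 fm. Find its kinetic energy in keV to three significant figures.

p = h/λ = 6.626 × 10⁻³⁴ / 9.700 × 10⁻¹⁴ = 6.831 × 10⁻²¹ kg·m/s.
KE = p²/(2m) = (6.831 × 10⁻²¹)² / (2 × 6.645 × 10⁻²⁷) = 3.511 × 10⁻¹⁵ J = 21.9 keV.

KE = 21.9 keV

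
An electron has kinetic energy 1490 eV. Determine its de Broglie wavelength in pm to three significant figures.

KE = 1490 eV = 2.387 × 10⁻¹⁶ J.
p = √(2mKE) = √(2 × 9.109 × 10⁻³¹ × 2.387 × 10⁻¹⁶) = 2.085 × 10⁻²³ kg·m/s.
λ = h/p = 6.626 × 10⁻³⁴ / 2.085 × 10⁻²³ = 3.18 × 10⁻¹¹ m = 31.8 pm.

λ = 31.8 pm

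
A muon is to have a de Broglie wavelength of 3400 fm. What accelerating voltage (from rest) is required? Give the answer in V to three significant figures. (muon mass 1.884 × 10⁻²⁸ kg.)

V = 629 V

p = h/λ = 6.626 × 10⁻³⁴ / 3.400 × 10⁻¹² = 1.949 × 10⁻²² kg·m/s.
KE = p²/(2m) = 1.008 × 10⁻¹⁶ J.
V = KE/e = 1.008 × 10⁻¹⁶ / (1.602 × 10⁻¹⁹) = 629 V.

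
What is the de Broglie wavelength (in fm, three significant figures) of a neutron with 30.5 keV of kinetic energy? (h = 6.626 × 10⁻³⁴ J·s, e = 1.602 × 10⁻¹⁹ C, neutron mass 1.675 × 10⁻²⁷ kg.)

KE = 30.5 keV = 4.886 × 10⁻¹⁵ J.
p = √(2mKE) = √(2 × 1.675 × 10⁻²⁷ × 4.886 × 10⁻¹⁵) = 4.046 × 10⁻²¹ kg·m/s.
λ = h/p = 6.626 × 10⁻³⁴ / 4.046 × 10⁻²¹ = 1.64 × 10⁻¹³ m = 164 fm.

λ = 164 fm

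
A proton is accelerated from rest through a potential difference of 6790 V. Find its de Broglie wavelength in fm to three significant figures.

KE = eV = 1.602 × 10⁻¹⁹ × 6790 = 1.088 × 10⁻¹⁵ J.
p = √(2mKE) = √(2 × 1.673 × 10⁻²⁷ × 1.088 × 10⁻¹⁵) = 1.908 × 10⁻²¹ kg·m/s.
λ = h/p = 6.626 × 10⁻³⁴ / 1.908 × 10⁻²¹ = 3.47 × 10⁻¹³ m = 347 fm.

λ = 347 fm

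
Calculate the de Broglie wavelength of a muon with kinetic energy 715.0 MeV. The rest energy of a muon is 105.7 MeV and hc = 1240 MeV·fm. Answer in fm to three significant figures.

Total energy E = KE + m₀c² = 715.0 + 105.7 = 820.7 MeV.
(pc)² = E² − (m₀c²)² = (820.7)² − (105.7)² = 6.624 × 10⁵ MeV², so pc = 813.9 MeV.
λ = hc/(pc) = 1240 MeV·fm / 813.9 MeV = 1.52 fm.

λ = 1.52 fm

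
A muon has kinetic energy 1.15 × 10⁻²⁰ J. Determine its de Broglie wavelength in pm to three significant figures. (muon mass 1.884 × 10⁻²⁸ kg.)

λ = 318 pm

p = √(2mKE) = √(2 × 1.884 × 10⁻²⁸ × 1.150 × 10⁻²⁰) = 2.082 × 10⁻²⁴ kg·m/s.
λ = h/p = 6.626 × 10⁻³⁴ / 2.082 × 10⁻²⁴ = 3.18 × 10⁻¹⁰ m = 318 pm.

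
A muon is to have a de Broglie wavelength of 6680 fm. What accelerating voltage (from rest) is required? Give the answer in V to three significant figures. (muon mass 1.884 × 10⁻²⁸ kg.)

p = h/λ = 6.626 × 10⁻³⁴ / 6.680 × 10⁻¹² = 9.919 × 10⁻²³ kg·m/s.
KE = p²/(2m) = 2.611 × 10⁻¹⁷ J.
V = KE/e = 2.611 × 10⁻¹⁷ / (1.602 × 10⁻¹⁹) = 163 V.

V = 163 V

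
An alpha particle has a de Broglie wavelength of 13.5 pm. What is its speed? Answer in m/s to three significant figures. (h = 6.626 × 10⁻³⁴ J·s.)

p = h/λ = 6.626 × 10⁻³⁴ / 1.350 × 10⁻¹¹ = 4.908 × 10⁻²³ kg·m/s.
v = p/m = 4.908 × 10⁻²³ / 6.645 × 10⁻²⁷ = 7.39 × 10³ m/s = 7390 m/s.

v = 7390 m/s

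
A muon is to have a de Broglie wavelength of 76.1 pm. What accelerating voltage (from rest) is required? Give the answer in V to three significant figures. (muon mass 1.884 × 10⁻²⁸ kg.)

p = h/λ = 6.626 × 10⁻³⁴ / 7.610 × 10⁻¹¹ = 8.707 × 10⁻²⁴ kg·m/s.
KE = p²/(2m) = 2.012 × 10⁻¹⁹ J.
V = KE/e = 2.012 × 10⁻¹⁹ / (1.602 × 10⁻¹⁹) = 1.26 V.

V = 1.26 V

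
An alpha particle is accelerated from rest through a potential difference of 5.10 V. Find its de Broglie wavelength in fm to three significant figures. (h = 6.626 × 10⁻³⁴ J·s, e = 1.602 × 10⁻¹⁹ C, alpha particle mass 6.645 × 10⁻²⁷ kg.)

λ = 4500 fm

KE = 2eV = 2 × 1.602 × 10⁻¹⁹ × 5.100 = 1.634 × 10⁻¹⁸ J.
p = √(2mKE) = √(2 × 6.645 × 10⁻²⁷ × 1.634 × 10⁻¹⁸) = 1.474 × 10⁻²² kg·m/s.
λ = h/p = 6.626 × 10⁻³⁴ / 1.474 × 10⁻²² = 4.50 × 10⁻¹² m = 4500 fm.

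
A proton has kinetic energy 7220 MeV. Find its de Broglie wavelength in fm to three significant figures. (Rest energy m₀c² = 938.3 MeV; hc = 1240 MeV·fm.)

λ = 0.153 fm

Total energy E = KE + m₀c² = 7220 + 938.3 = 8158.3 MeV.
(pc)² = E² − (m₀c²)² = (8158.3)² − (938.3)² = 6.568 × 10⁷ MeV², so pc = 8104 MeV.
λ = hc/(pc) = 1240 MeV·fm / 8104 MeV = 0.153 fm.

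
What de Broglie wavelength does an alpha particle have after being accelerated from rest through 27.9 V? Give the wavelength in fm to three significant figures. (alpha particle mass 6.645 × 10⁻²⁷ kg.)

KE = 2eV = 2 × 1.602 × 10⁻¹⁹ × 27.90 = 8.939 × 10⁻¹⁸ J.
p = √(2mKE) = √(2 × 6.645 × 10⁻²⁷ × 8.939 × 10⁻¹⁸) = 3.447 × 10⁻²² kg·m/s.
λ = h/p = 6.626 × 10⁻³⁴ / 3.447 × 10⁻²² = 1.92 × 10⁻¹² m = 1920 fm.

λ = 1920 fm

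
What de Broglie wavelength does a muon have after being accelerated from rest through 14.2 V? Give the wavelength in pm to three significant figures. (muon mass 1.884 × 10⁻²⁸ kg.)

KE = eV = 1.602 × 10⁻¹⁹ × 14.20 = 2.275 × 10⁻¹⁸ J.
p = √(2mKE) = √(2 × 1.884 × 10⁻²⁸ × 2.275 × 10⁻¹⁸) = 2.928 × 10⁻²³ kg·m/s.
λ = h/p = 6.626 × 10⁻³⁴ / 2.928 × 10⁻²³ = 2.26 × 10⁻¹¹ m = 22.6 pm.

λ = 22.6 pm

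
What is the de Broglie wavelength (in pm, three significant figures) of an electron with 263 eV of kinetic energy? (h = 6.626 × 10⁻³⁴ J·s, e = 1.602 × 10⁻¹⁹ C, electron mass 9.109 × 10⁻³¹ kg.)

KE = 263 eV = 4.213 × 10⁻¹⁷ J.
p = √(2mKE) = √(2 × 9.109 × 10⁻³¹ × 4.213 × 10⁻¹⁷) = 8.761 × 10⁻²⁴ kg·m/s.
λ = h/p = 6.626 × 10⁻³⁴ / 8.761 × 10⁻²⁴ = 7.56 × 10⁻¹¹ m = 75.6 pm.

λ = 75.6 pm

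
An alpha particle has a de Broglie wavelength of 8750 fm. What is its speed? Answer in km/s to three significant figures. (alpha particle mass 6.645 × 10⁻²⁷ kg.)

p = h/λ = 6.626 × 10⁻³⁴ / 8.750 × 10⁻¹² = 7.573 × 10⁻²³ kg·m/s.
v = p/m = 7.573 × 10⁻²³ / 6.645 × 10⁻²⁷ = 1.14 × 10⁴ m/s = 11.4 km/s.

v = 11.4 km/s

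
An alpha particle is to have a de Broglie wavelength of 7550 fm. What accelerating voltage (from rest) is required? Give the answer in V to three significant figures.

p = h/λ = 6.626 × 10⁻³⁴ / 7.550 × 10⁻¹² = 8.776 × 10⁻²³ kg·m/s.
KE = p²/(2m) = 5.795 × 10⁻¹⁹ J.
V = KE/2e = 5.795 × 10⁻¹⁹ / (2 × 1.602 × 10⁻¹⁹) = 1.81 V.

V = 1.81 V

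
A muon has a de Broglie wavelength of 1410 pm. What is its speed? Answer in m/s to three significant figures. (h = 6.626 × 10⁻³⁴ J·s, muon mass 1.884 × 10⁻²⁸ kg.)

p = h/λ = 6.626 × 10⁻³⁴ / 1.410 × 10⁻⁹ = 4.699 × 10⁻²⁵ kg·m/s.
v = p/m = 4.699 × 10⁻²⁵ / 1.884 × 10⁻²⁸ = 2.49 × 10³ m/s = 2490 m/s.

v = 2490 m/s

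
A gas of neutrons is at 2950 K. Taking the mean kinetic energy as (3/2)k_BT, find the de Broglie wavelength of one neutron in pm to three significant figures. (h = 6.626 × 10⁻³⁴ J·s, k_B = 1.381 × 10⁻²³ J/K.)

λ = 46.3 pm

KE = (3/2)k_BT = 1.5 × 1.381 × 10⁻²³ × 2950 = 6.111 × 10⁻²⁰ J.
p = √(2mKE) = √(2 × 1.675 × 10⁻²⁷ × 6.111 × 10⁻²⁰) = 1.431 × 10⁻²³ kg·m/s.
λ = h/p = 4.63 × 10⁻¹¹ m = 46.3 pm.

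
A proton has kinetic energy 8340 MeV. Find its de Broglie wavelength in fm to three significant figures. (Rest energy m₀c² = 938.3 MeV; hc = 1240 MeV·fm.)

Total energy E = KE + m₀c² = 8340 + 938.3 = 9278.3 MeV.
(pc)² = E² − (m₀c²)² = (9278.3)² − (938.3)² = 8.521 × 10⁷ MeV², so pc = 9231 MeV.
λ = hc/(pc) = 1240 MeV·fm / 9231 MeV = 0.134 fm.

λ = 0.134 fm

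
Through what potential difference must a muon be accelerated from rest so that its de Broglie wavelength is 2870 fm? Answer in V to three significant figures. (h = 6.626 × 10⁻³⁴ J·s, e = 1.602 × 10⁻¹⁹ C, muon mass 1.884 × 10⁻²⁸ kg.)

p = h/λ = 6.626 × 10⁻³⁴ / 2.870 × 10⁻¹² = 2.309 × 10⁻²² kg·m/s.
KE = p²/(2m) = 1.415 × 10⁻¹⁶ J.
V = KE/e = 1.415 × 10⁻¹⁶ / (1.602 × 10⁻¹⁹) = 883 V.

V = 883 V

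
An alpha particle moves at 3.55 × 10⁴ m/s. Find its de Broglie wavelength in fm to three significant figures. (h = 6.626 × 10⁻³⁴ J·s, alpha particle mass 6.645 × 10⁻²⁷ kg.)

λ = 2810 fm

p = mv = 6.645 × 10⁻²⁷ × 3.55 × 10⁴ = 2.359 × 10⁻²² kg·m/s.
λ = h/p = 6.626 × 10⁻³⁴ / 2.359 × 10⁻²² = 2.81 × 10⁻¹² m = 2810 fm.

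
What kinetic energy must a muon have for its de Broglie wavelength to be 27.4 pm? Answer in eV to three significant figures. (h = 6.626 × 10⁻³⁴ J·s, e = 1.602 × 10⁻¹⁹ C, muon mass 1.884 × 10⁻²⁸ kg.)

KE = 9.69 eV

p = h/λ = 6.626 × 10⁻³⁴ / 2.740 × 10⁻¹¹ = 2.418 × 10⁻²³ kg·m/s.
KE = p²/(2m) = (2.418 × 10⁻²³)² / (2 × 1.884 × 10⁻²⁸) = 1.552 × 10⁻¹⁸ J = 9.69 eV.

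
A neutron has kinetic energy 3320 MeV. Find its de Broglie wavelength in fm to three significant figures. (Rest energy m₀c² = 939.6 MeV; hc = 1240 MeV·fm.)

λ = 0.298 fm

Total energy E = KE + m₀c² = 3320 + 939.6 = 4259.6 MeV.
(pc)² = E² − (m₀c²)² = (4259.6)² − (939.6)² = 1.726 × 10⁷ MeV², so pc = 4155 MeV.
λ = hc/(pc) = 1240 MeV·fm / 4155 MeV = 0.298 fm.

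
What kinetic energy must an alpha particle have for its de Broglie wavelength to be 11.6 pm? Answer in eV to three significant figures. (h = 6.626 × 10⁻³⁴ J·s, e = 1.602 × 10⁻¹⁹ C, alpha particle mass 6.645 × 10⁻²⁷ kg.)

KE = 1.53 eV

p = h/λ = 6.626 × 10⁻³⁴ / 1.160 × 10⁻¹¹ = 5.712 × 10⁻²³ kg·m/s.
KE = p²/(2m) = (5.712 × 10⁻²³)² / (2 × 6.645 × 10⁻²⁷) = 2.455 × 10⁻¹⁹ J = 1.53 eV.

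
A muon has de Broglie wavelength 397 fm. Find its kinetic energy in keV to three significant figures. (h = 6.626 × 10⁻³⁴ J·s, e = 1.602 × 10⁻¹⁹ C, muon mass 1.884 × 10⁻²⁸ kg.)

KE = 46.1 keV

p = h/λ = 6.626 × 10⁻³⁴ / 3.970 × 10⁻¹³ = 1.669 × 10⁻²¹ kg·m/s.
KE = p²/(2m) = (1.669 × 10⁻²¹)² / (2 × 1.884 × 10⁻²⁸) = 7.393 × 10⁻¹⁵ J = 46.1 keV.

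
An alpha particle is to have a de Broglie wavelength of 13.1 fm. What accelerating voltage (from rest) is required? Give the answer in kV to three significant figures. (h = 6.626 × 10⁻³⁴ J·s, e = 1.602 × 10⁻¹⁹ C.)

p = h/λ = 6.626 × 10⁻³⁴ / 1.310 × 10⁻¹⁴ = 5.058 × 10⁻²⁰ kg·m/s.
KE = p²/(2m) = 1.925 × 10⁻¹³ J.
V = KE/2e = 1.925 × 10⁻¹³ / (2 × 1.602 × 10⁻¹⁹) = 601 kV.

V = 601 kV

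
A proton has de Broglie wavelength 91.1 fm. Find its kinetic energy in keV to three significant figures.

KE = 98.7 keV

p = h/λ = 6.626 × 10⁻³⁴ / 9.110 × 10⁻¹⁴ = 7.273 × 10⁻²¹ kg·m/s.
KE = p²/(2m) = (7.273 × 10⁻²¹)² / (2 × 1.673 × 10⁻²⁷) = 1.581 × 10⁻¹⁴ J = 98.7 keV.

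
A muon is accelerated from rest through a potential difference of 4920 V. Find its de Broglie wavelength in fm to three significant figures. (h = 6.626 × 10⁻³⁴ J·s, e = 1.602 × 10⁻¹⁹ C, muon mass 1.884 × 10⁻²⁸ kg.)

KE = eV = 1.602 × 10⁻¹⁹ × 4920 = 7.882 × 10⁻¹⁶ J.
p = √(2mKE) = √(2 × 1.884 × 10⁻²⁸ × 7.882 × 10⁻¹⁶) = 5.450 × 10⁻²² kg·m/s.
λ = h/p = 6.626 × 10⁻³⁴ / 5.450 × 10⁻²² = 1.22 × 10⁻¹² m = 1220 fm.

λ = 1220 fm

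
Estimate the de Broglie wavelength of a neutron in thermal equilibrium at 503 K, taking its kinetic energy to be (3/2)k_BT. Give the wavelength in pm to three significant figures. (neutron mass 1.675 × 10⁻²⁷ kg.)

λ = 112 pm

KE = (3/2)k_BT = 1.5 × 1.381 × 10⁻²³ × 503 = 1.042 × 10⁻²⁰ J.
p = √(2mKE) = √(2 × 1.675 × 10⁻²⁷ × 1.042 × 10⁻²⁰) = 5.908 × 10⁻²⁴ kg·m/s.
λ = h/p = 1.12 × 10⁻¹⁰ m = 112 pm.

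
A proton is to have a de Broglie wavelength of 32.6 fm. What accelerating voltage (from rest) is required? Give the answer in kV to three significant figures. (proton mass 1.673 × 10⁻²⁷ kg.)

p = h/λ = 6.626 × 10⁻³⁴ / 3.260 × 10⁻¹⁴ = 2.033 × 10⁻²⁰ kg·m/s.
KE = p²/(2m) = 1.235 × 10⁻¹³ J.
V = KE/e = 1.235 × 10⁻¹³ / (1.602 × 10⁻¹⁹) = 771 kV.

V = 771 kV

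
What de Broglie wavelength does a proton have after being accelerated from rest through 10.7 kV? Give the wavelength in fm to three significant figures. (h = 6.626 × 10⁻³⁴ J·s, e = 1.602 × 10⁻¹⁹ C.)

KE = eV = 1.602 × 10⁻¹⁹ × 1.070 × 10⁴ = 1.714 × 10⁻¹⁵ J.
p = √(2mKE) = √(2 × 1.673 × 10⁻²⁷ × 1.714 × 10⁻¹⁵) = 2.395 × 10⁻²¹ kg·m/s.
λ = h/p = 6.626 × 10⁻³⁴ / 2.395 × 10⁻²¹ = 2.77 × 10⁻¹³ m = 277 fm.

λ = 277 fm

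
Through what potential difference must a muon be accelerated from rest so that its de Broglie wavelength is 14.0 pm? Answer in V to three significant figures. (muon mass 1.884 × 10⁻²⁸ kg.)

V = 37.1 V

p = h/λ = 6.626 × 10⁻³⁴ / 1.400 × 10⁻¹¹ = 4.733 × 10⁻²³ kg·m/s.
KE = p²/(2m) = 5.945 × 10⁻¹⁸ J.
V = KE/e = 5.945 × 10⁻¹⁸ / (1.602 × 10⁻¹⁹) = 37.1 V.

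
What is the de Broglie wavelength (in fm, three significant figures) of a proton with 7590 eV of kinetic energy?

λ = 329 fm

KE = 7590 eV = 1.216 × 10⁻¹⁵ J.
p = √(2mKE) = √(2 × 1.673 × 10⁻²⁷ × 1.216 × 10⁻¹⁵) = 2.017 × 10⁻²¹ kg·m/s.
λ = h/p = 6.626 × 10⁻³⁴ / 2.017 × 10⁻²¹ = 3.29 × 10⁻¹³ m = 329 fm.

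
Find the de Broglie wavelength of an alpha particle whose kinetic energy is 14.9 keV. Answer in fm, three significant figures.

λ = 118 fm

KE = 14.9 keV = 2.387 × 10⁻¹⁵ J.
p = √(2mKE) = √(2 × 6.645 × 10⁻²⁷ × 2.387 × 10⁻¹⁵) = 5.632 × 10⁻²¹ kg·m/s.
λ = h/p = 6.626 × 10⁻³⁴ / 5.632 × 10⁻²¹ = 1.18 × 10⁻¹³ m = 118 fm.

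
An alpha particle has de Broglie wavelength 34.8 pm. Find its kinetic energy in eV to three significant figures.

KE = 0.170 eV

p = h/λ = 6.626 × 10⁻³⁴ / 3.480 × 10⁻¹¹ = 1.904 × 10⁻²³ kg·m/s.
KE = p²/(2m) = (1.904 × 10⁻²³)² / (2 × 6.645 × 10⁻²⁷) = 2.728 × 10⁻²⁰ J = 0.170 eV.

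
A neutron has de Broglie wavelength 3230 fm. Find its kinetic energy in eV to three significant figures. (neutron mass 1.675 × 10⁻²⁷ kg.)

p = h/λ = 6.626 × 10⁻³⁴ / 3.230 × 10⁻¹² = 2.051 × 10⁻²² kg·m/s.
KE = p²/(2m) = (2.051 × 10⁻²²)² / (2 × 1.675 × 10⁻²⁷) = 1.256 × 10⁻¹⁷ J = 78.4 eV.

KE = 78.4 eV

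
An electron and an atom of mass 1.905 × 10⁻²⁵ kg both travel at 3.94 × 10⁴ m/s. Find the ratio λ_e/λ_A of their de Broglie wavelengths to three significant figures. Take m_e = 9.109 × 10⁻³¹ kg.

λ_e/λ_A = 2.09 × 10⁵

At fixed v, p = mv so λ = h/(mv) ∝ 1/m.
λ_e/λ_A = m_A/m_e = 1.905 × 10⁻²⁵/9.109 × 10⁻³¹ = 2.09 × 10⁵.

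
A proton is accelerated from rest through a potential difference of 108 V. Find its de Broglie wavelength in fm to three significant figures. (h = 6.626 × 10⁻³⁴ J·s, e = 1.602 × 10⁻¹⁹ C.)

KE = eV = 1.602 × 10⁻¹⁹ × 108.0 = 1.730 × 10⁻¹⁷ J.
p = √(2mKE) = √(2 × 1.673 × 10⁻²⁷ × 1.730 × 10⁻¹⁷) = 2.406 × 10⁻²² kg·m/s.
λ = h/p = 6.626 × 10⁻³⁴ / 2.406 × 10⁻²² = 2.75 × 10⁻¹² m = 2750 fm.

λ = 2750 fm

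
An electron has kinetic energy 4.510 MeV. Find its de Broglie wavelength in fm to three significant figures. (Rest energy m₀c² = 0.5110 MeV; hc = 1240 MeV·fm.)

Total energy E = KE + m₀c² = 4.510 + 0.5110 = 5.0210 MeV.
(pc)² = E² − (m₀c²)² = (5.0210)² − (0.5110)² = 24.95 MeV², so pc = 4.995 MeV.
λ = hc/(pc) = 1240 MeV·fm / 4.995 MeV = 248 fm.

λ = 248 fm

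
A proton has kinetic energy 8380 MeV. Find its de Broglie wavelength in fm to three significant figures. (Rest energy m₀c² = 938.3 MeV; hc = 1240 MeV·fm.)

λ = 0.134 fm

Total energy E = KE + m₀c² = 8380 + 938.3 = 9318.3 MeV.
(pc)² = E² − (m₀c²)² = (9318.3)² − (938.3)² = 8.595 × 10⁷ MeV², so pc = 9271 MeV.
λ = hc/(pc) = 1240 MeV·fm / 9271 MeV = 0.134 fm.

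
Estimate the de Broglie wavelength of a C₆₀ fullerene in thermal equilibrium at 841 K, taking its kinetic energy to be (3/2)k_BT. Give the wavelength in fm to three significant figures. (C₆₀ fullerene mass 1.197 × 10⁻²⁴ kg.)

λ = 3240 fm

KE = (3/2)k_BT = 1.5 × 1.381 × 10⁻²³ × 841 = 1.742 × 10⁻²⁰ J.
p = √(2mKE) = √(2 × 1.197 × 10⁻²⁴ × 1.742 × 10⁻²⁰) = 2.042 × 10⁻²² kg·m/s.
λ = h/p = 3.24 × 10⁻¹² m = 3240 fm.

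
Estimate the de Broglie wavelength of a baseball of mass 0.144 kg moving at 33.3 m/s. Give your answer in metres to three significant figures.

p = mv = 0.144 × 33.3 = 4.795 kg·m/s.
λ = h/p = 6.626 × 10⁻³⁴ / 4.795 = 1.38 × 10⁻³⁴ m.

λ = 1.38 × 10⁻³⁴ m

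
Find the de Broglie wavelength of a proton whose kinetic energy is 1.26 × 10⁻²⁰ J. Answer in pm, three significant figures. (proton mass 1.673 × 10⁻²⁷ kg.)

λ = 102 pm

p = √(2mKE) = √(2 × 1.673 × 10⁻²⁷ × 1.260 × 10⁻²⁰) = 6.493 × 10⁻²⁴ kg·m/s.
λ = h/p = 6.626 × 10⁻³⁴ / 6.493 × 10⁻²⁴ = 1.02 × 10⁻¹⁰ m = 102 pm.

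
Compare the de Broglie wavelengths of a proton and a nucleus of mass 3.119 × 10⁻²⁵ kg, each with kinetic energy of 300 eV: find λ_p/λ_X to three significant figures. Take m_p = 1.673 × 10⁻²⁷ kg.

At fixed KE, p = √(2mKE) so λ = h/p ∝ 1/√m.
λ_p/λ_X = √(m_X/m_p) = √(3.119 × 10⁻²⁵/1.673 × 10⁻²⁷) = √(186.4) = 13.7.

λ_p/λ_X = 13.7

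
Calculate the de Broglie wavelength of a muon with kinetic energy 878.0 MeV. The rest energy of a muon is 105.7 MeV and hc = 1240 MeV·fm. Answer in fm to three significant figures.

λ = 1.27 fm

Total energy E = KE + m₀c² = 878.0 + 105.7 = 983.7 MeV.
(pc)² = E² − (m₀c²)² = (983.7)² − (105.7)² = 9.565 × 10⁵ MeV², so pc = 978.0 MeV.
λ = hc/(pc) = 1240 MeV·fm / 978.0 MeV = 1.27 fm.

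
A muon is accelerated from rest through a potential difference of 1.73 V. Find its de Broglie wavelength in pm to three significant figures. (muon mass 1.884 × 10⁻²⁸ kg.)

KE = eV = 1.602 × 10⁻¹⁹ × 1.730 = 2.771 × 10⁻¹⁹ J.
p = √(2mKE) = √(2 × 1.884 × 10⁻²⁸ × 2.771 × 10⁻¹⁹) = 1.022 × 10⁻²³ kg·m/s.
λ = h/p = 6.626 × 10⁻³⁴ / 1.022 × 10⁻²³ = 6.48 × 10⁻¹¹ m = 64.8 pm.

λ = 64.8 pm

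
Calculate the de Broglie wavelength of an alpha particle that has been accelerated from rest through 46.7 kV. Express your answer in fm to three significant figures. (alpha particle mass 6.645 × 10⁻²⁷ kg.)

λ = 47.0 fm

KE = 2eV = 2 × 1.602 × 10⁻¹⁹ × 4.670 × 10⁴ = 1.496 × 10⁻¹⁴ J.
p = √(2mKE) = √(2 × 6.645 × 10⁻²⁷ × 1.496 × 10⁻¹⁴) = 1.410 × 10⁻²⁰ kg·m/s.
λ = h/p = 6.626 × 10⁻³⁴ / 1.410 × 10⁻²⁰ = 4.70 × 10⁻¹⁴ m = 47.0 fm.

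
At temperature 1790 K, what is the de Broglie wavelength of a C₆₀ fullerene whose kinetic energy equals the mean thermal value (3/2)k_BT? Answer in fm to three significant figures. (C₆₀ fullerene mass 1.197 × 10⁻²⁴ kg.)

λ = 2220 fm

KE = (3/2)k_BT = 1.5 × 1.381 × 10⁻²³ × 1790 = 3.708 × 10⁻²⁰ J.
p = √(2mKE) = √(2 × 1.197 × 10⁻²⁴ × 3.708 × 10⁻²⁰) = 2.979 × 10⁻²² kg·m/s.
λ = h/p = 2.22 × 10⁻¹² m = 2220 fm.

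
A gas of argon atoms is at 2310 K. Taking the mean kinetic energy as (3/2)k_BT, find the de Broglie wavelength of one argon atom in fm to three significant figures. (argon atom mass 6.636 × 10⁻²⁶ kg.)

KE = (3/2)k_BT = 1.5 × 1.381 × 10⁻²³ × 2310 = 4.785 × 10⁻²⁰ J.
p = √(2mKE) = √(2 × 6.636 × 10⁻²⁶ × 4.785 × 10⁻²⁰) = 7.969 × 10⁻²³ kg·m/s.
λ = h/p = 8.31 × 10⁻¹² m = 8310 fm.

λ = 8310 fm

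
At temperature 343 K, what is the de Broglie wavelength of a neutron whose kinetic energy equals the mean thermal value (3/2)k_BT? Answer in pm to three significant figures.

KE = (3/2)k_BT = 1.5 × 1.381 × 10⁻²³ × 343 = 7.105 × 10⁻²¹ J.
p = √(2mKE) = √(2 × 1.675 × 10⁻²⁷ × 7.105 × 10⁻²¹) = 4.879 × 10⁻²⁴ kg·m/s.
λ = h/p = 1.36 × 10⁻¹⁰ m = 136 pm.

λ = 136 pm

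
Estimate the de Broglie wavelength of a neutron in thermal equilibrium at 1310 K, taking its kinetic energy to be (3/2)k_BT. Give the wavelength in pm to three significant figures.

KE = (3/2)k_BT = 1.5 × 1.381 × 10⁻²³ × 1310 = 2.714 × 10⁻²⁰ J.
p = √(2mKE) = √(2 × 1.675 × 10⁻²⁷ × 2.714 × 10⁻²⁰) = 9.535 × 10⁻²⁴ kg·m/s.
λ = h/p = 6.95 × 10⁻¹¹ m = 69.5 pm.

λ = 69.5 pm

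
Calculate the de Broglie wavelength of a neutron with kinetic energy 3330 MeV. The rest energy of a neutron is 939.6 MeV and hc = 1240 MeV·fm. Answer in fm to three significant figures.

Total energy E = KE + m₀c² = 3330 + 939.6 = 4269.6 MeV.
(pc)² = E² − (m₀c²)² = (4269.6)² − (939.6)² = 1.735 × 10⁷ MeV², so pc = 4165 MeV.
λ = hc/(pc) = 1240 MeV·fm / 4165 MeV = 0.298 fm.

λ = 0.298 fm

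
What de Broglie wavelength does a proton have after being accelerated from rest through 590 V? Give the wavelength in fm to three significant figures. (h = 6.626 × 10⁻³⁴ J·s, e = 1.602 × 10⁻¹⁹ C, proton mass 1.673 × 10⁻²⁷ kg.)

λ = 1180 fm

KE = eV = 1.602 × 10⁻¹⁹ × 590.0 = 9.452 × 10⁻¹⁷ J.
p = √(2mKE) = √(2 × 1.673 × 10⁻²⁷ × 9.452 × 10⁻¹⁷) = 5.624 × 10⁻²² kg·m/s.
λ = h/p = 6.626 × 10⁻³⁴ / 5.624 × 10⁻²² = 1.18 × 10⁻¹² m = 1180 fm.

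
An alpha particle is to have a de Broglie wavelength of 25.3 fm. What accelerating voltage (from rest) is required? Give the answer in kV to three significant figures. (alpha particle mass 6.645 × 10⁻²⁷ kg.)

p = h/λ = 6.626 × 10⁻³⁴ / 2.530 × 10⁻¹⁴ = 2.619 × 10⁻²⁰ kg·m/s.
KE = p²/(2m) = 5.161 × 10⁻¹⁴ J.
V = KE/2e = 5.161 × 10⁻¹⁴ / (2 × 1.602 × 10⁻¹⁹) = 161 kV.

V = 161 kV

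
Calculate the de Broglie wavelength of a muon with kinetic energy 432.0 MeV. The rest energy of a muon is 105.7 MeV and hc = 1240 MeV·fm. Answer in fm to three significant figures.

Total energy E = KE + m₀c² = 432.0 + 105.7 = 537.7 MeV.
(pc)² = E² − (m₀c²)² = (537.7)² − (105.7)² = 2.779 × 10⁵ MeV², so pc = 527.2 MeV.
λ = hc/(pc) = 1240 MeV·fm / 527.2 MeV = 2.35 fm.

λ = 2.35 fm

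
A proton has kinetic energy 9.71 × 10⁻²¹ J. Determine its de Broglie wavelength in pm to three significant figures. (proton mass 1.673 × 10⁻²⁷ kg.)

λ = 116 pm

p = √(2mKE) = √(2 × 1.673 × 10⁻²⁷ × 9.710 × 10⁻²¹) = 5.700 × 10⁻²⁴ kg·m/s.
λ = h/p = 6.626 × 10⁻³⁴ / 5.700 × 10⁻²⁴ = 1.16 × 10⁻¹⁰ m = 116 pm.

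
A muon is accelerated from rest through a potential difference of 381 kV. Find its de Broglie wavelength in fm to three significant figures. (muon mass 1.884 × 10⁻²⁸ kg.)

KE = eV = 1.602 × 10⁻¹⁹ × 3.810 × 10⁵ = 6.104 × 10⁻¹⁴ J.
p = √(2mKE) = √(2 × 1.884 × 10⁻²⁸ × 6.104 × 10⁻¹⁴) = 4.796 × 10⁻²¹ kg·m/s.
λ = h/p = 6.626 × 10⁻³⁴ / 4.796 × 10⁻²¹ = 1.38 × 10⁻¹³ m = 138 fm.

λ = 138 fm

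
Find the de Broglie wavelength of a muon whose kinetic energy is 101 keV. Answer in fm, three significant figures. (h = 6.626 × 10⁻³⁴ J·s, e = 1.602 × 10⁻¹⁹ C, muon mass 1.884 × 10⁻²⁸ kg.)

λ = 268 fm

KE = 101 keV = 1.618 × 10⁻¹⁴ J.
p = √(2mKE) = √(2 × 1.884 × 10⁻²⁸ × 1.618 × 10⁻¹⁴) = 2.469 × 10⁻²¹ kg·m/s.
λ = h/p = 6.626 × 10⁻³⁴ / 2.469 × 10⁻²¹ = 2.68 × 10⁻¹³ m = 268 fm.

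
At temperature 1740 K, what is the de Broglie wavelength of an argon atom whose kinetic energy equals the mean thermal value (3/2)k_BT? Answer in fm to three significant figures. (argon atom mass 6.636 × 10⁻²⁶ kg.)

KE = (3/2)k_BT = 1.5 × 1.381 × 10⁻²³ × 1740 = 3.604 × 10⁻²⁰ J.
p = √(2mKE) = √(2 × 6.636 × 10⁻²⁶ × 3.604 × 10⁻²⁰) = 6.916 × 10⁻²³ kg·m/s.
λ = h/p = 9.58 × 10⁻¹² m = 9580 fm.

λ = 9580 fm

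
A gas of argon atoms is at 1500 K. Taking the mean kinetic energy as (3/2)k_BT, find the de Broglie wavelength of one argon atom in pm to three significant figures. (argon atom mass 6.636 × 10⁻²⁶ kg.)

KE = (3/2)k_BT = 1.5 × 1.381 × 10⁻²³ × 1500 = 3.107 × 10⁻²⁰ J.
p = √(2mKE) = √(2 × 6.636 × 10⁻²⁶ × 3.107 × 10⁻²⁰) = 6.422 × 10⁻²³ kg·m/s.
λ = h/p = 1.03 × 10⁻¹¹ m = 10.3 pm.

λ = 10.3 pm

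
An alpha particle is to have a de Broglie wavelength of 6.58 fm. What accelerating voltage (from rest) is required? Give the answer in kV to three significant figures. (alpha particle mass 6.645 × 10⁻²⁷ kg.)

V = 2380 kV

p = h/λ = 6.626 × 10⁻³⁴ / 6.580 × 10⁻¹⁵ = 1.007 × 10⁻¹⁹ kg·m/s.
KE = p²/(2m) = 7.630 × 10⁻¹³ J.
V = KE/2e = 7.630 × 10⁻¹³ / (2 × 1.602 × 10⁻¹⁹) = 2380 kV.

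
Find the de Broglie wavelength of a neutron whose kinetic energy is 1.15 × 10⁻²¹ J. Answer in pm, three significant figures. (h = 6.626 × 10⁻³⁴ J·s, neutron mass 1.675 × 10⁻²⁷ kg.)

p = √(2mKE) = √(2 × 1.675 × 10⁻²⁷ × 1.150 × 10⁻²¹) = 1.963 × 10⁻²⁴ kg·m/s.
λ = h/p = 6.626 × 10⁻³⁴ / 1.963 × 10⁻²⁴ = 3.38 × 10⁻¹⁰ m = 338 pm.

λ = 338 pm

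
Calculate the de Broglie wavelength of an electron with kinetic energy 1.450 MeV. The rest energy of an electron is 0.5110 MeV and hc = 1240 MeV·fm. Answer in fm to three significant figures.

λ = 655 fm

Total energy E = KE + m₀c² = 1.450 + 0.5110 = 1.9610 MeV.
(pc)² = E² − (m₀c²)² = (1.9610)² − (0.5110)² = 3.584 MeV², so pc = 1.893 MeV.
λ = hc/(pc) = 1240 MeV·fm / 1.893 MeV = 655 fm.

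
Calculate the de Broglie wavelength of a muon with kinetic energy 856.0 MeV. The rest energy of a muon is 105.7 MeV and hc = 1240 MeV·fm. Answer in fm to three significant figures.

λ = 1.30 fm

Total energy E = KE + m₀c² = 856.0 + 105.7 = 961.7 MeV.
(pc)² = E² − (m₀c²)² = (961.7)² − (105.7)² = 9.137 × 10⁵ MeV², so pc = 955.9 MeV.
λ = hc/(pc) = 1240 MeV·fm / 955.9 MeV = 1.30 fm.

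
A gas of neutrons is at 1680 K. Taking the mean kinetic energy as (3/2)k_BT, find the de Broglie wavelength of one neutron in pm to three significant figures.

λ = 61.4 pm

KE = (3/2)k_BT = 1.5 × 1.381 × 10⁻²³ × 1680 = 3.480 × 10⁻²⁰ J.
p = √(2mKE) = √(2 × 1.675 × 10⁻²⁷ × 3.480 × 10⁻²⁰) = 1.080 × 10⁻²³ kg·m/s.
λ = h/p = 6.14 × 10⁻¹¹ m = 61.4 pm.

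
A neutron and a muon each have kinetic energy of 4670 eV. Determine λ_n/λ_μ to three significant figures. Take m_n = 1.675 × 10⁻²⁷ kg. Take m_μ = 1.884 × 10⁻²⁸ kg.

At fixed KE, p = √(2mKE) so λ = h/p ∝ 1/√m.
λ_n/λ_μ = √(m_μ/m_n) = √(1.884 × 10⁻²⁸/1.675 × 10⁻²⁷) = √(0.1125) = 0.335.

λ_n/λ_μ = 0.335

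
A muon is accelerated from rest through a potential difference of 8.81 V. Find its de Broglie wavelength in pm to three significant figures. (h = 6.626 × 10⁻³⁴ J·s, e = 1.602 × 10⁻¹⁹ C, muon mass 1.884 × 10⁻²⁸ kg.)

λ = 28.7 pm

KE = eV = 1.602 × 10⁻¹⁹ × 8.810 = 1.411 × 10⁻¹⁸ J.
p = √(2mKE) = √(2 × 1.884 × 10⁻²⁸ × 1.411 × 10⁻¹⁸) = 2.306 × 10⁻²³ kg·m/s.
λ = h/p = 6.626 × 10⁻³⁴ / 2.306 × 10⁻²³ = 2.87 × 10⁻¹¹ m = 28.7 pm.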